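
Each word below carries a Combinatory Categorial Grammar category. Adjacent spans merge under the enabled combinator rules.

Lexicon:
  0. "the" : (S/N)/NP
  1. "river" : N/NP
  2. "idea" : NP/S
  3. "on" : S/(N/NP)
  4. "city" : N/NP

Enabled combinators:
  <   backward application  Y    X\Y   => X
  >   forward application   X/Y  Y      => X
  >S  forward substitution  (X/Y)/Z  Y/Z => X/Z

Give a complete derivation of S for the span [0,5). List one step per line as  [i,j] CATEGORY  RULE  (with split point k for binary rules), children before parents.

[0,1] (S/N)/NP  lex  "the"
[1,2] N/NP  lex  "river"
[0,2] S/NP  >S  k=1
[2,3] NP/S  lex  "idea"
[3,4] S/(N/NP)  lex  "on"
[4,5] N/NP  lex  "city"
[3,5] S  >  k=4
[2,5] NP  >  k=3
[0,5] S  >  k=2

[0,5] S   >
  [0,2] S/NP   >S
    [0,1] "the" : (S/N)/NP
    [1,2] "river" : N/NP
  [2,5] NP   >
    [2,3] "idea" : NP/S
    [3,5] S   >
      [3,4] "on" : S/(N/NP)
      [4,5] "city" : N/NP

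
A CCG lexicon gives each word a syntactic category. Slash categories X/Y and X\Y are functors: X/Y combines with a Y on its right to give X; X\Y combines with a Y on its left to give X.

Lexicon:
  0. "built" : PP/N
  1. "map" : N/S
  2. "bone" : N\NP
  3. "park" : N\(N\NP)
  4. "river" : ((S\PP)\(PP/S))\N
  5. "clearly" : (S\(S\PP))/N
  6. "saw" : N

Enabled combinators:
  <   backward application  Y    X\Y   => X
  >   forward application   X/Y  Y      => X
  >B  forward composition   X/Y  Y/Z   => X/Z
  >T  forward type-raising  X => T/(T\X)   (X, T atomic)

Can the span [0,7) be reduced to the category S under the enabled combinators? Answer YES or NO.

YES

[0,7] S   <
  [0,5] S\PP   <
    [0,2] PP/S   >B
      [0,1] "built" : PP/N
      [1,2] "map" : N/S
    [2,5] (S\PP)\(PP/S)   <
      [2,4] N   <
        [2,3] "bone" : N\NP
        [3,4] "park" : N\(N\NP)
      [4,5] "river" : ((S\PP)\(PP/S))\N
  [5,7] S\(S\PP)   >
    [5,6] "clearly" : (S\(S\PP))/N
    [6,7] "saw" : N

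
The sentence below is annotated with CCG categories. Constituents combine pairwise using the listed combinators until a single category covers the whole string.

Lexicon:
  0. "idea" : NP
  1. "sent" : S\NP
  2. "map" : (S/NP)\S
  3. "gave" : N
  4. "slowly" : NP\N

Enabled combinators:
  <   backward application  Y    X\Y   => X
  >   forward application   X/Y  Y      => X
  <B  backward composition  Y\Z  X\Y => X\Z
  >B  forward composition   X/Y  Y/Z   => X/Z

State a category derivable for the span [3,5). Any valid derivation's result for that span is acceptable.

[0,5] S   >
  [0,3] S/NP   <
    [0,2] S   <
      [0,1] "idea" : NP
      [1,2] "sent" : S\NP
    [2,3] "map" : (S/NP)\S
  [3,5] NP   <
    [3,4] "gave" : N
    [4,5] "slowly" : NP\N

NP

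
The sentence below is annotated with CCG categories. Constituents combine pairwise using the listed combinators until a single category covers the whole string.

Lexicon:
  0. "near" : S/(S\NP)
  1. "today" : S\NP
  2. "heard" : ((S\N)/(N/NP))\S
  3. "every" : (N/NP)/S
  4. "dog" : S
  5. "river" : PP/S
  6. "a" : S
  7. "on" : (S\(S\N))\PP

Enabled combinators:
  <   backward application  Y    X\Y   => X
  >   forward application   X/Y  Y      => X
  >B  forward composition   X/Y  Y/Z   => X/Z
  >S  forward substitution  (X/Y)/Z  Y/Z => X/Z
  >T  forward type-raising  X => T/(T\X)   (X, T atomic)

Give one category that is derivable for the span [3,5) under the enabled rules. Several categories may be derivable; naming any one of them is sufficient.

[0,8] S   <
  [0,5] S\N   >
    [0,3] (S\N)/(N/NP)   <
      [0,2] S   >
        [0,1] "near" : S/(S\NP)
        [1,2] "today" : S\NP
      [2,3] "heard" : ((S\N)/(N/NP))\S
    [3,5] N/NP   >
      [3,4] "every" : (N/NP)/S
      [4,5] "dog" : S
  [5,8] S\(S\N)   <
    [5,7] PP   >
      [5,6] "river" : PP/S
      [6,7] "a" : S
    [7,8] "on" : (S\(S\N))\PP

N/NP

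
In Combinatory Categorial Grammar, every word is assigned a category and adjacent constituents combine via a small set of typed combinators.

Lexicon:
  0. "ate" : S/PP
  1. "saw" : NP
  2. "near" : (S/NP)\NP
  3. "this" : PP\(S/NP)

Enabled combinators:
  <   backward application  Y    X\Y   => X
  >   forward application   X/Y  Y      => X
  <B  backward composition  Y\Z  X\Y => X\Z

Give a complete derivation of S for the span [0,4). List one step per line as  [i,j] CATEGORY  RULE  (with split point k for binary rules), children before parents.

[0,1] S/PP  lex  "ate"
[1,2] NP  lex  "saw"
[2,3] (S/NP)\NP  lex  "near"
[1,3] S/NP  <  k=2
[3,4] PP\(S/NP)  lex  "this"
[1,4] PP  <  k=3
[0,4] S  >  k=1

[0,4] S   >
  [0,1] "ate" : S/PP
  [1,4] PP   <
    [1,3] S/NP   <
      [1,2] "saw" : NP
      [2,3] "near" : (S/NP)\NP
    [3,4] "this" : PP\(S/NP)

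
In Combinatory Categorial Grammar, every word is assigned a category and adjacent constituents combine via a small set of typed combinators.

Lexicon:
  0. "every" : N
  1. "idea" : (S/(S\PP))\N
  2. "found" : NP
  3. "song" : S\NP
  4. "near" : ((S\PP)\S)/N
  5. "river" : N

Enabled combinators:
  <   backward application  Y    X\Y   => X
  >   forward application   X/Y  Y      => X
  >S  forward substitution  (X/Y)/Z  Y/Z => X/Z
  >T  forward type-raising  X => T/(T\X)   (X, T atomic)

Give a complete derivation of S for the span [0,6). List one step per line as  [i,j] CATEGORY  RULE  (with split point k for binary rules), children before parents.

[0,1] N  lex  "every"
[1,2] (S/(S\PP))\N  lex  "idea"
[0,2] S/(S\PP)  <  k=1
[2,3] NP  lex  "found"
[3,4] S\NP  lex  "song"
[2,4] S  <  k=3
[4,5] ((S\PP)\S)/N  lex  "near"
[5,6] N  lex  "river"
[4,6] (S\PP)\S  >  k=5
[2,6] S\PP  <  k=4
[0,6] S  >  k=2

[0,6] S   >
  [0,2] S/(S\PP)   <
    [0,1] "every" : N
    [1,2] "idea" : (S/(S\PP))\N
  [2,6] S\PP   <
    [2,4] S   <
      [2,3] "found" : NP
      [3,4] "song" : S\NP
    [4,6] (S\PP)\S   >
      [4,5] "near" : ((S\PP)\S)/N
      [5,6] "river" : N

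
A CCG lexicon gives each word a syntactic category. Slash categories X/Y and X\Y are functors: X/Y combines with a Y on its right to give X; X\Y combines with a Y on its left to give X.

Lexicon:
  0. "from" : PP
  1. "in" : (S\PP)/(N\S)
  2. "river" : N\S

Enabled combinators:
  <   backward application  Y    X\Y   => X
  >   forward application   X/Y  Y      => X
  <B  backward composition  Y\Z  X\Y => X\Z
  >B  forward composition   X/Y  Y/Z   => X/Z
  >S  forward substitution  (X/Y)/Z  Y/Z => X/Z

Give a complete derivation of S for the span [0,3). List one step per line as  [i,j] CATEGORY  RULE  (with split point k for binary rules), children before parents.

[0,3] S   <
  [0,1] "from" : PP
  [1,3] S\PP   >
    [1,2] "in" : (S\PP)/(N\S)
    [2,3] "river" : N\S

[0,1] PP  lex  "from"
[1,2] (S\PP)/(N\S)  lex  "in"
[2,3] N\S  lex  "river"
[1,3] S\PP  >  k=2
[0,3] S  <  k=1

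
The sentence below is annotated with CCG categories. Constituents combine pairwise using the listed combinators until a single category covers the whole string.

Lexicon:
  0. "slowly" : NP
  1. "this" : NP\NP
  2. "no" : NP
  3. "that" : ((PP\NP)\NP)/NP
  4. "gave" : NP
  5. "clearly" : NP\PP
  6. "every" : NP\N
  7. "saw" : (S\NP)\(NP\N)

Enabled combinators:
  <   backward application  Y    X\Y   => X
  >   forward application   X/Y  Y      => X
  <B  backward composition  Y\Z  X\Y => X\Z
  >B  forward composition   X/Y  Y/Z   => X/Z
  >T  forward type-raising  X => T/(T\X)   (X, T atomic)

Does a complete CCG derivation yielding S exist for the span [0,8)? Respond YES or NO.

[0,8] S   <
  [0,5] PP   <
    [0,1] "slowly" : NP
    [1,5] PP\NP   <B
      [1,2] "this" : NP\NP
      [2,5] PP\NP   <
        [2,3] "no" : NP
        [3,5] (PP\NP)\NP   >
          [3,4] "that" : ((PP\NP)\NP)/NP
          [4,5] "gave" : NP
  [5,8] S\PP   <B
    [5,6] "clearly" : NP\PP
    [6,8] S\NP   <
      [6,7] "every" : NP\N
      [7,8] "saw" : (S\NP)\(NP\N)

YES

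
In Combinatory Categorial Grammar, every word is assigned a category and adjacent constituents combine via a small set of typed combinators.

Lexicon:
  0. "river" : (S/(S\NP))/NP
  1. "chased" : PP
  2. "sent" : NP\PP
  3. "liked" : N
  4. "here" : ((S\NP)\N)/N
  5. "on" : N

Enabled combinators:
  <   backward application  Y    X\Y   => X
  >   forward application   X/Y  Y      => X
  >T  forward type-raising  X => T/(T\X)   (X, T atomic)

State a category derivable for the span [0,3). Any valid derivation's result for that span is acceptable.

[0,6] S   >
  [0,3] S/(S\NP)   >
    [0,1] "river" : (S/(S\NP))/NP
    [1,3] NP   <
      [1,2] "chased" : PP
      [2,3] "sent" : NP\PP
  [3,6] S\NP   <
    [3,4] "liked" : N
    [4,6] (S\NP)\N   >
      [4,5] "here" : ((S\NP)\N)/N
      [5,6] "on" : N

S/(S\NP)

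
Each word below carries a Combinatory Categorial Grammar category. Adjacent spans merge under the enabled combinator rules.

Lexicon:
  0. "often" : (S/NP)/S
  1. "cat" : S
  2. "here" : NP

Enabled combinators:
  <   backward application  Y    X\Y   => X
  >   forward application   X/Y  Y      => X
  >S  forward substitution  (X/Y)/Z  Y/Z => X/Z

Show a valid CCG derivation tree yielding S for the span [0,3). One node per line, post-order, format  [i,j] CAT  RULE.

[0,1] (S/NP)/S  lex  "often"
[1,2] S  lex  "cat"
[0,2] S/NP  >  k=1
[2,3] NP  lex  "here"
[0,3] S  >  k=2

[0,3] S   >
  [0,2] S/NP   >
    [0,1] "often" : (S/NP)/S
    [1,2] "cat" : S
  [2,3] "here" : NP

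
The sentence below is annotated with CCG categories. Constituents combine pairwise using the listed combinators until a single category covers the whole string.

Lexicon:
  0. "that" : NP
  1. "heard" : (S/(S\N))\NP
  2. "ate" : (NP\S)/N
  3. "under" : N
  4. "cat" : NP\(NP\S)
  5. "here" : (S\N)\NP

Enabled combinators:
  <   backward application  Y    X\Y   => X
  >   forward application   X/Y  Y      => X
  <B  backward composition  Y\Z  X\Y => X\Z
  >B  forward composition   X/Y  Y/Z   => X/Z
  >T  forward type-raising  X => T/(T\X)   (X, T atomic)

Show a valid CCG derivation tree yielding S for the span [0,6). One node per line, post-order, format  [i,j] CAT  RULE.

[0,6] S   >
  [0,2] S/(S\N)   <
    [0,1] "that" : NP
    [1,2] "heard" : (S/(S\N))\NP
  [2,6] S\N   <
    [2,5] NP   <
      [2,4] NP\S   >
        [2,3] "ate" : (NP\S)/N
        [3,4] "under" : N
      [4,5] "cat" : NP\(NP\S)
    [5,6] "here" : (S\N)\NP

[0,1] NP  lex  "that"
[1,2] (S/(S\N))\NP  lex  "heard"
[0,2] S/(S\N)  <  k=1
[2,3] (NP\S)/N  lex  "ate"
[3,4] N  lex  "under"
[2,4] NP\S  >  k=3
[4,5] NP\(NP\S)  lex  "cat"
[2,5] NP  <  k=4
[5,6] (S\N)\NP  lex  "here"
[2,6] S\N  <  k=5
[0,6] S  >  k=2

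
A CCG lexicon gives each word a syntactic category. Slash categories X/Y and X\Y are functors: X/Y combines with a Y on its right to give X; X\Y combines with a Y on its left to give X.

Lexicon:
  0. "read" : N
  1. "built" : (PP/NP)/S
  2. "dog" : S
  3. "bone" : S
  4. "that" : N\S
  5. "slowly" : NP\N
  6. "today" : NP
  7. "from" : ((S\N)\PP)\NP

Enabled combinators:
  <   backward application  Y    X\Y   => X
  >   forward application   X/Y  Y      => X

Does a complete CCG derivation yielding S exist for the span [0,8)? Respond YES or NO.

[0,8] S   <
  [0,1] "read" : N
  [1,8] S\N   <
    [1,6] PP   >
      [1,3] PP/NP   >
        [1,2] "built" : (PP/NP)/S
        [2,3] "dog" : S
      [3,6] NP   <
        [3,5] N   <
          [3,4] "bone" : S
          [4,5] "that" : N\S
        [5,6] "slowly" : NP\N
    [6,8] (S\N)\PP   <
      [6,7] "today" : NP
      [7,8] "from" : ((S\N)\PP)\NP

YES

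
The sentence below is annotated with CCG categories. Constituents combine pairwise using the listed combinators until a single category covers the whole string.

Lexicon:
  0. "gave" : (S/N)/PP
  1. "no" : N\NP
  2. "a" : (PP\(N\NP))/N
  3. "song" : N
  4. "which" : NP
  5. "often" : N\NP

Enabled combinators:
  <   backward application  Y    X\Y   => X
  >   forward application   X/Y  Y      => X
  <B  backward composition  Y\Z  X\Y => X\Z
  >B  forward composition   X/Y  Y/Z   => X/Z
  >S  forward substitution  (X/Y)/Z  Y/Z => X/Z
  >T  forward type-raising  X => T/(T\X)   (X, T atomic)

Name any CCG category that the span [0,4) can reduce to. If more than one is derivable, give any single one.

S/N

[0,6] S   >
  [0,4] S/N   >
    [0,1] "gave" : (S/N)/PP
    [1,4] PP   <
      [1,2] "no" : N\NP
      [2,4] PP\(N\NP)   >
        [2,3] "a" : (PP\(N\NP))/N
        [3,4] "song" : N
  [4,6] N   <
    [4,5] "which" : NP
    [5,6] "often" : N\NP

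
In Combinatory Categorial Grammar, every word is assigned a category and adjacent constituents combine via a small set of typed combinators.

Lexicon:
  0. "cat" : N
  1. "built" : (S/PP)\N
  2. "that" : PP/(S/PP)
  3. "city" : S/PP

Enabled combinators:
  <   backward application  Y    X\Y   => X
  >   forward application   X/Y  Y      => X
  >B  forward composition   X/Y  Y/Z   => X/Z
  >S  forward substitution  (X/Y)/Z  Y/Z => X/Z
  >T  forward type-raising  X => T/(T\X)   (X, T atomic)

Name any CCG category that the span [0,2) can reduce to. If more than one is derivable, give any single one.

[0,4] S   >
  [0,2] S/PP   <
    [0,1] "cat" : N
    [1,2] "built" : (S/PP)\N
  [2,4] PP   >
    [2,3] "that" : PP/(S/PP)
    [3,4] "city" : S/PP

S/PP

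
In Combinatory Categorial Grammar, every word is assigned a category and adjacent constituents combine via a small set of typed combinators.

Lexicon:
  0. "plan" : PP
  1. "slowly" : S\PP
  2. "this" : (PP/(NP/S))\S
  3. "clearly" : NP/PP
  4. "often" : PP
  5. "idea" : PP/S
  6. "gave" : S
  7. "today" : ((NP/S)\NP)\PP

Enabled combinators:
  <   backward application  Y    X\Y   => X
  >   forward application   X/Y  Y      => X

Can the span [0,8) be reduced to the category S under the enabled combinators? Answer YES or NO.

NO

PP S\PP (PP/(NP/S))\S NP/PP PP PP/S S ((NP/S)\NP)\PP
CKY chart[0,8] = {PP}; S ∉ chart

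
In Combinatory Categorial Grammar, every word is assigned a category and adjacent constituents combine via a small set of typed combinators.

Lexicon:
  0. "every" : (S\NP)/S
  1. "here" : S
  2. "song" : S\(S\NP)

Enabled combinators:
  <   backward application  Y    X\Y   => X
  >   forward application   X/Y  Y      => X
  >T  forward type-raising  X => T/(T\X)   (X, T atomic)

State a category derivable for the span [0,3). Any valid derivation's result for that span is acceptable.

[0,3] S   <
  [0,2] S\NP   >
    [0,1] "every" : (S\NP)/S
    [1,2] "here" : S
  [2,3] "song" : S\(S\NP)

S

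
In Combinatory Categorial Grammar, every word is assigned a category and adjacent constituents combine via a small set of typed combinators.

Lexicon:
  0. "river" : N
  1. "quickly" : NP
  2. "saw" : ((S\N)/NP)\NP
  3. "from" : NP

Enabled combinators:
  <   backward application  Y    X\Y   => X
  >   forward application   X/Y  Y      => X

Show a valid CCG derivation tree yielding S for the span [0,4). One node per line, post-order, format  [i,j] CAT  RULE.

[0,4] S   <
  [0,1] "river" : N
  [1,4] S\N   >
    [1,3] (S\N)/NP   <
      [1,2] "quickly" : NP
      [2,3] "saw" : ((S\N)/NP)\NP
    [3,4] "from" : NP

[0,1] N  lex  "river"
[1,2] NP  lex  "quickly"
[2,3] ((S\N)/NP)\NP  lex  "saw"
[1,3] (S\N)/NP  <  k=2
[3,4] NP  lex  "from"
[1,4] S\N  >  k=3
[0,4] S  <  k=1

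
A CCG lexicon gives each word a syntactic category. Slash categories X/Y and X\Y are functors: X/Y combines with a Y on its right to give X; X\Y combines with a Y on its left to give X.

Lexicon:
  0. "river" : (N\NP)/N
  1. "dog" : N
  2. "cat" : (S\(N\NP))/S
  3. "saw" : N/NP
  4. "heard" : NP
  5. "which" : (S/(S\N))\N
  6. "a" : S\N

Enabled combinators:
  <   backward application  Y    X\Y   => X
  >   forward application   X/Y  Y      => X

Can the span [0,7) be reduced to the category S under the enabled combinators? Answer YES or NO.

[0,7] S   <
  [0,2] N\NP   >
    [0,1] "river" : (N\NP)/N
    [1,2] "dog" : N
  [2,7] S\(N\NP)   >
    [2,3] "cat" : (S\(N\NP))/S
    [3,7] S   >
      [3,6] S/(S\N)   <
        [3,5] N   >
          [3,4] "saw" : N/NP
          [4,5] "heard" : NP
        [5,6] "which" : (S/(S\N))\N
      [6,7] "a" : S\N

YES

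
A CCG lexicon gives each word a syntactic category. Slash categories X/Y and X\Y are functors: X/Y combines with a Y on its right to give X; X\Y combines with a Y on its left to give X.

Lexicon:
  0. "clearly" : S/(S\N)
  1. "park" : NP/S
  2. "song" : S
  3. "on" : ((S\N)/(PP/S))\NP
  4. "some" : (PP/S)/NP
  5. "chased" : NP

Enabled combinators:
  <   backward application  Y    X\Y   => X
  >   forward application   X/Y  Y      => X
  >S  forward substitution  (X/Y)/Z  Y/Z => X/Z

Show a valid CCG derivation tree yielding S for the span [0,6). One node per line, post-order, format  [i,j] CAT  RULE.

[0,6] S   >
  [0,1] "clearly" : S/(S\N)
  [1,6] S\N   >
    [1,4] (S\N)/(PP/S)   <
      [1,3] NP   >
        [1,2] "park" : NP/S
        [2,3] "song" : S
      [3,4] "on" : ((S\N)/(PP/S))\NP
    [4,6] PP/S   >
      [4,5] "some" : (PP/S)/NP
      [5,6] "chased" : NP

[0,1] S/(S\N)  lex  "clearly"
[1,2] NP/S  lex  "park"
[2,3] S  lex  "song"
[1,3] NP  >  k=2
[3,4] ((S\N)/(PP/S))\NP  lex  "on"
[1,4] (S\N)/(PP/S)  <  k=3
[4,5] (PP/S)/NP  lex  "some"
[5,6] NP  lex  "chased"
[4,6] PP/S  >  k=5
[1,6] S\N  >  k=4
[0,6] S  >  k=1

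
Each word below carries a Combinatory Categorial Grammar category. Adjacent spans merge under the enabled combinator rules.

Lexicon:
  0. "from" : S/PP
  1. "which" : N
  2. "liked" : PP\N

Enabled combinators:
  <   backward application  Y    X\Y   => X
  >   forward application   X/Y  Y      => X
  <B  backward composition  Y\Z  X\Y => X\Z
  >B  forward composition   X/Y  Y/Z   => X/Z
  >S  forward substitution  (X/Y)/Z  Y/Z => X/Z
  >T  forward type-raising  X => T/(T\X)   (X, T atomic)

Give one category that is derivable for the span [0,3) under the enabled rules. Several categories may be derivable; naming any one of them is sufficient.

S

[0,3] S   >
  [0,1] "from" : S/PP
  [1,3] PP   <
    [1,2] "which" : N
    [2,3] "liked" : PP\N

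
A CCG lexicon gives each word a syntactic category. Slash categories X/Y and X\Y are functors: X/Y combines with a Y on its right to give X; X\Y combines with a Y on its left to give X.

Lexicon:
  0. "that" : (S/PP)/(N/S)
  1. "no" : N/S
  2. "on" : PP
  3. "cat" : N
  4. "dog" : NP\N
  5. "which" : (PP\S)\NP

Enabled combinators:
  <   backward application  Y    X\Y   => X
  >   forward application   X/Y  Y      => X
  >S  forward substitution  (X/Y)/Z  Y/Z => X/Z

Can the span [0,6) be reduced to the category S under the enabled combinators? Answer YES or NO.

NO

(S/PP)/(N/S) N/S PP N NP\N (PP\S)\NP
CKY chart[0,6] = {PP}; S ∉ chart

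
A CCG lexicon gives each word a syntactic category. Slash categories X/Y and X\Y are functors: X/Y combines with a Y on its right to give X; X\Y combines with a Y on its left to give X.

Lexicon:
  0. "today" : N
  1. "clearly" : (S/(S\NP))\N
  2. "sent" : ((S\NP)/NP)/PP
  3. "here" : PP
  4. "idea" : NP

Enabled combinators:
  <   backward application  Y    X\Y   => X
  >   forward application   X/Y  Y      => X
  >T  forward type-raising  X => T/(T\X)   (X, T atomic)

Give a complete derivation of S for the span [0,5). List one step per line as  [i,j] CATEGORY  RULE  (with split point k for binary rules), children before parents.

[0,5] S   >
  [0,2] S/(S\NP)   <
    [0,1] "today" : N
    [1,2] "clearly" : (S/(S\NP))\N
  [2,5] S\NP   >
    [2,4] (S\NP)/NP   >
      [2,3] "sent" : ((S\NP)/NP)/PP
      [3,4] "here" : PP
    [4,5] "idea" : NP

[0,1] N  lex  "today"
[1,2] (S/(S\NP))\N  lex  "clearly"
[0,2] S/(S\NP)  <  k=1
[2,3] ((S\NP)/NP)/PP  lex  "sent"
[3,4] PP  lex  "here"
[2,4] (S\NP)/NP  >  k=3
[4,5] NP  lex  "idea"
[2,5] S\NP  >  k=4
[0,5] S  >  k=2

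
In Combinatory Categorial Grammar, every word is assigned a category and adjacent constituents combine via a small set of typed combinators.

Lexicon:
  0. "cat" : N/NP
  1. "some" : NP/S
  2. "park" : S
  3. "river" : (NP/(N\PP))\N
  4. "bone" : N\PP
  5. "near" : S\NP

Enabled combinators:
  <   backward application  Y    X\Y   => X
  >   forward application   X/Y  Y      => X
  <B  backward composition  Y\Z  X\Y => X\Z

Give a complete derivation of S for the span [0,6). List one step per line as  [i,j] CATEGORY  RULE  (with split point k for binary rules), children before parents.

[0,1] N/NP  lex  "cat"
[1,2] NP/S  lex  "some"
[2,3] S  lex  "park"
[1,3] NP  >  k=2
[0,3] N  >  k=1
[3,4] (NP/(N\PP))\N  lex  "river"
[0,4] NP/(N\PP)  <  k=3
[4,5] N\PP  lex  "bone"
[0,5] NP  >  k=4
[5,6] S\NP  lex  "near"
[0,6] S  <  k=5

[0,6] S   <
  [0,5] NP   >
    [0,4] NP/(N\PP)   <
      [0,3] N   >
        [0,1] "cat" : N/NP
        [1,3] NP   >
          [1,2] "some" : NP/S
          [2,3] "park" : S
      [3,4] "river" : (NP/(N\PP))\N
    [4,5] "bone" : N\PP
  [5,6] "near" : S\NP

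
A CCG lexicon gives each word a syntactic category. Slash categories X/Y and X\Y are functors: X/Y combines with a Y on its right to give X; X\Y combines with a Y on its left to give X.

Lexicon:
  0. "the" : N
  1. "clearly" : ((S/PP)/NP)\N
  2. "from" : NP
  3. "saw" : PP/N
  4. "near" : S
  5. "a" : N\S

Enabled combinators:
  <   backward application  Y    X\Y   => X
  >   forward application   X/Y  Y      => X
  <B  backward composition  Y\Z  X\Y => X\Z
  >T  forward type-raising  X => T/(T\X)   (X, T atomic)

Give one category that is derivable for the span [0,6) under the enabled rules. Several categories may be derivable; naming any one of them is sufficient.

[0,6] S   >
  [0,3] S/PP   >
    [0,2] (S/PP)/NP   <
      [0,1] "the" : N
      [1,2] "clearly" : ((S/PP)/NP)\N
    [2,3] "from" : NP
  [3,6] PP   >
    [3,4] "saw" : PP/N
    [4,6] N   >
      [4,5] N/(N\S)   >T
        [4,5] "near" : S
      [5,6] "a" : N\S

S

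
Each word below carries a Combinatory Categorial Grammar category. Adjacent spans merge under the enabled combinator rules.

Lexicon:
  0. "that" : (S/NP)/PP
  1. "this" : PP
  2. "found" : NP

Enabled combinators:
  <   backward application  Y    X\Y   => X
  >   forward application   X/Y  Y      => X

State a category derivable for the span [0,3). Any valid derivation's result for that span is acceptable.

S

[0,3] S   >
  [0,2] S/NP   >
    [0,1] "that" : (S/NP)/PP
    [1,2] "this" : PP
  [2,3] "found" : NP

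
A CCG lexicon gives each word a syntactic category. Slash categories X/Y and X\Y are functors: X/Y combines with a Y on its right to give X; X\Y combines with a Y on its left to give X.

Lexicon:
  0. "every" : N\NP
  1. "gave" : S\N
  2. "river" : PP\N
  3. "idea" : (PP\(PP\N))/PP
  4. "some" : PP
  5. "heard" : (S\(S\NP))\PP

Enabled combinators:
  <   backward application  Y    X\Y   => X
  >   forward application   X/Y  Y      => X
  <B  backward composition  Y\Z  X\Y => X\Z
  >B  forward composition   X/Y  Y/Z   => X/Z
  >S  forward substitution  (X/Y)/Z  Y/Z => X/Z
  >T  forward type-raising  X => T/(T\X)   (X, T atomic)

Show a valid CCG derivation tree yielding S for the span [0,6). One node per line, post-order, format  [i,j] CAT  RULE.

[0,1] N\NP  lex  "every"
[1,2] S\N  lex  "gave"
[0,2] S\NP  <B  k=1
[2,3] PP\N  lex  "river"
[3,4] (PP\(PP\N))/PP  lex  "idea"
[4,5] PP  lex  "some"
[3,5] PP\(PP\N)  >  k=4
[2,5] PP  <  k=3
[5,6] (S\(S\NP))\PP  lex  "heard"
[2,6] S\(S\NP)  <  k=5
[0,6] S  <  k=2

[0,6] S   <
  [0,2] S\NP   <B
    [0,1] "every" : N\NP
    [1,2] "gave" : S\N
  [2,6] S\(S\NP)   <
    [2,5] PP   <
      [2,3] "river" : PP\N
      [3,5] PP\(PP\N)   >
        [3,4] "idea" : (PP\(PP\N))/PP
        [4,5] "some" : PP
    [5,6] "heard" : (S\(S\NP))\PP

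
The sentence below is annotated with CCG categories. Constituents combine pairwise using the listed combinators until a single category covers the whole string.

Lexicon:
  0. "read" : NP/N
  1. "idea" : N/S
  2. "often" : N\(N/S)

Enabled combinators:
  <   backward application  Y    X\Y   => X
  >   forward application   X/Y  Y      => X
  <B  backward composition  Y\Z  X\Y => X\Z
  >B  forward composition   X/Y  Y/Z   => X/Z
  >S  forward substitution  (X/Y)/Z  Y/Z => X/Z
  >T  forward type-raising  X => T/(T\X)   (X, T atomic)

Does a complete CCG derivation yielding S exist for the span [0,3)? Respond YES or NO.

NO

NP/N N/S N\(N/S)
CKY chart[0,3] = {N/(N\NP), NP, NP/(NP\NP), NP/(N\N), PP/(PP\NP), S/(S\NP)}; S ∉ chart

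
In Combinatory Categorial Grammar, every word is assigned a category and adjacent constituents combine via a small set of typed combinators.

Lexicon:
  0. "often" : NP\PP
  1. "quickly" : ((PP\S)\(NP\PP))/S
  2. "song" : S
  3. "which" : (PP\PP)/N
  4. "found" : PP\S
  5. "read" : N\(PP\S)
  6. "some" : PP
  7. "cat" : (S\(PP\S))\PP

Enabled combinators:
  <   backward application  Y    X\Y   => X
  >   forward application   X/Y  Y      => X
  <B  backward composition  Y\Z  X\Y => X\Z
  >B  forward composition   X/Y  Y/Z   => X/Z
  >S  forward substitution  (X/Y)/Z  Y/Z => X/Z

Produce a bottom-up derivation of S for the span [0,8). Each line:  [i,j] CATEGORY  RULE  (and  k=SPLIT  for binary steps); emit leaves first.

[0,1] NP\PP  lex  "often"
[1,2] ((PP\S)\(NP\PP))/S  lex  "quickly"
[2,3] S  lex  "song"
[1,3] (PP\S)\(NP\PP)  >  k=2
[0,3] PP\S  <  k=1
[3,4] (PP\PP)/N  lex  "which"
[4,5] PP\S  lex  "found"
[5,6] N\(PP\S)  lex  "read"
[4,6] N  <  k=5
[3,6] PP\PP  >  k=4
[0,6] PP\S  <B  k=3
[6,7] PP  lex  "some"
[7,8] (S\(PP\S))\PP  lex  "cat"
[6,8] S\(PP\S)  <  k=7
[0,8] S  <  k=6

[0,8] S   <
  [0,6] PP\S   <B
    [0,3] PP\S   <
      [0,1] "often" : NP\PP
      [1,3] (PP\S)\(NP\PP)   >
        [1,2] "quickly" : ((PP\S)\(NP\PP))/S
        [2,3] "song" : S
    [3,6] PP\PP   >
      [3,4] "which" : (PP\PP)/N
      [4,6] N   <
        [4,5] "found" : PP\S
        [5,6] "read" : N\(PP\S)
  [6,8] S\(PP\S)   <
    [6,7] "some" : PP
    [7,8] "cat" : (S\(PP\S))\PP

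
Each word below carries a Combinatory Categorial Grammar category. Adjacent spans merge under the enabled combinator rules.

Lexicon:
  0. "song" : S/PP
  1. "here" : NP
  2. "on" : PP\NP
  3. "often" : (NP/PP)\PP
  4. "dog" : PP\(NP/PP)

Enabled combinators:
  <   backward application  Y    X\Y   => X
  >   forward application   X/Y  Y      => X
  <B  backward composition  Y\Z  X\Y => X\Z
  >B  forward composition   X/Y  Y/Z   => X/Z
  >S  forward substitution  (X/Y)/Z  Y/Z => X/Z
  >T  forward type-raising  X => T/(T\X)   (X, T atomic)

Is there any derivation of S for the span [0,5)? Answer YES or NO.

YES

[0,5] S   >
  [0,1] "song" : S/PP
  [1,5] PP   <
    [1,4] NP/PP   <
      [1,3] PP   >
        [1,2] PP/(PP\NP)   >T
          [1,2] "here" : NP
        [2,3] "on" : PP\NP
      [3,4] "often" : (NP/PP)\PP
    [4,5] "dog" : PP\(NP/PP)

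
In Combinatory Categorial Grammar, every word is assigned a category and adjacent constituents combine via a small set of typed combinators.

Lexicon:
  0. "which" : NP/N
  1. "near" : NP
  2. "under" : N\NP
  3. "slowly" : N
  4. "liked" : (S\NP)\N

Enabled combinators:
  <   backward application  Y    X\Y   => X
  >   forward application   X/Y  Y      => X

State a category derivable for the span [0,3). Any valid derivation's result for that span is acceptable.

NP

[0,5] S   <
  [0,3] NP   >
    [0,1] "which" : NP/N
    [1,3] N   <
      [1,2] "near" : NP
      [2,3] "under" : N\NP
  [3,5] S\NP   <
    [3,4] "slowly" : N
    [4,5] "liked" : (S\NP)\N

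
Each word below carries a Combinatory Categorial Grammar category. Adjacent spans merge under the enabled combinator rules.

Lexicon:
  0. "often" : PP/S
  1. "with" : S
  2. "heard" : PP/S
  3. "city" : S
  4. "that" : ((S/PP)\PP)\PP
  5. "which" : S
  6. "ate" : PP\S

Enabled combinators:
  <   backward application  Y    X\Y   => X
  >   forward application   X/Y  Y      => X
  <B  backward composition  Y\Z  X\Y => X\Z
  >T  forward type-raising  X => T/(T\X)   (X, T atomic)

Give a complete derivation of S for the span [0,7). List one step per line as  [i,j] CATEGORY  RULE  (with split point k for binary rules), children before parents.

[0,7] S   >
  [0,5] S/PP   <
    [0,2] PP   >
      [0,1] "often" : PP/S
      [1,2] "with" : S
    [2,5] (S/PP)\PP   <
      [2,4] PP   >
        [2,3] "heard" : PP/S
        [3,4] "city" : S
      [4,5] "that" : ((S/PP)\PP)\PP
  [5,7] PP   <
    [5,6] "which" : S
    [6,7] "ate" : PP\S

[0,1] PP/S  lex  "often"
[1,2] S  lex  "with"
[0,2] PP  >  k=1
[2,3] PP/S  lex  "heard"
[3,4] S  lex  "city"
[2,4] PP  >  k=3
[4,5] ((S/PP)\PP)\PP  lex  "that"
[2,5] (S/PP)\PP  <  k=4
[0,5] S/PP  <  k=2
[5,6] S  lex  "which"
[6,7] PP\S  lex  "ate"
[5,7] PP  <  k=6
[0,7] S  >  k=5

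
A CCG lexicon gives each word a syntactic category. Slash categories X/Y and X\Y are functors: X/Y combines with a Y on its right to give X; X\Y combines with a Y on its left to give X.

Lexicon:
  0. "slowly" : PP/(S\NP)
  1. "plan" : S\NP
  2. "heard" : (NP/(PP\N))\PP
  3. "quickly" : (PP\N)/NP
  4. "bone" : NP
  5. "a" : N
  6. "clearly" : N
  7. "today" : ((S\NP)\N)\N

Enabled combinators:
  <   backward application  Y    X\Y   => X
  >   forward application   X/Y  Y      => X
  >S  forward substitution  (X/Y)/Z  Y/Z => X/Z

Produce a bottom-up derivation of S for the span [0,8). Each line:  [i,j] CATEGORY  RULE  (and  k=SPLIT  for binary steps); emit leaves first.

[0,1] PP/(S\NP)  lex  "slowly"
[1,2] S\NP  lex  "plan"
[0,2] PP  >  k=1
[2,3] (NP/(PP\N))\PP  lex  "heard"
[0,3] NP/(PP\N)  <  k=2
[3,4] (PP\N)/NP  lex  "quickly"
[4,5] NP  lex  "bone"
[3,5] PP\N  >  k=4
[0,5] NP  >  k=3
[5,6] N  lex  "a"
[6,7] N  lex  "clearly"
[7,8] ((S\NP)\N)\N  lex  "today"
[6,8] (S\NP)\N  <  k=7
[5,8] S\NP  <  k=6
[0,8] S  <  k=5

[0,8] S   <
  [0,5] NP   >
    [0,3] NP/(PP\N)   <
      [0,2] PP   >
        [0,1] "slowly" : PP/(S\NP)
        [1,2] "plan" : S\NP
      [2,3] "heard" : (NP/(PP\N))\PP
    [3,5] PP\N   >
      [3,4] "quickly" : (PP\N)/NP
      [4,5] "bone" : NP
  [5,8] S\NP   <
    [5,6] "a" : N
    [6,8] (S\NP)\N   <
      [6,7] "clearly" : N
      [7,8] "today" : ((S\NP)\N)\N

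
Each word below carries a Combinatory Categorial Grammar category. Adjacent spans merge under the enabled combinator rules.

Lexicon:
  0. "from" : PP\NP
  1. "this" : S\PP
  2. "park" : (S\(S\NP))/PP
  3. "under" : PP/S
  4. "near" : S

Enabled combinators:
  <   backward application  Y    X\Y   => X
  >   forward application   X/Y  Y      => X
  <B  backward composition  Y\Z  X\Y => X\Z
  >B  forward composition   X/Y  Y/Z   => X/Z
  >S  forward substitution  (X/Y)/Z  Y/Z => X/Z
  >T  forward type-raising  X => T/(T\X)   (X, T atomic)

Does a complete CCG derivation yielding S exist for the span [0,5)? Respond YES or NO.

[0,5] S   <
  [0,2] S\NP   <B
    [0,1] "from" : PP\NP
    [1,2] "this" : S\PP
  [2,5] S\(S\NP)   >
    [2,3] "park" : (S\(S\NP))/PP
    [3,5] PP   >
      [3,4] "under" : PP/S
      [4,5] "near" : S

YES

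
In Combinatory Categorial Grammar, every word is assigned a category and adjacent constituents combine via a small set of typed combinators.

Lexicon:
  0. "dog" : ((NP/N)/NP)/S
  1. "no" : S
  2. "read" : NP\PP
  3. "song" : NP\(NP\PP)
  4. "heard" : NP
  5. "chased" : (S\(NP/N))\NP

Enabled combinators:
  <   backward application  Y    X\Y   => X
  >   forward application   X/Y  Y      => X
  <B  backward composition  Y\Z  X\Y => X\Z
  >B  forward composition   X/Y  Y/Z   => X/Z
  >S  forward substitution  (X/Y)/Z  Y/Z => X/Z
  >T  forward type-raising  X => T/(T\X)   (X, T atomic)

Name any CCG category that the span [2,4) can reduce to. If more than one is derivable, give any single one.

NP

[0,6] S   <
  [0,4] NP/N   >
    [0,2] (NP/N)/NP   >
      [0,1] "dog" : ((NP/N)/NP)/S
      [1,2] "no" : S
    [2,4] NP   <
      [2,3] "read" : NP\PP
      [3,4] "song" : NP\(NP\PP)
  [4,6] S\(NP/N)   <
    [4,5] "heard" : NP
    [5,6] "chased" : (S\(NP/N))\NP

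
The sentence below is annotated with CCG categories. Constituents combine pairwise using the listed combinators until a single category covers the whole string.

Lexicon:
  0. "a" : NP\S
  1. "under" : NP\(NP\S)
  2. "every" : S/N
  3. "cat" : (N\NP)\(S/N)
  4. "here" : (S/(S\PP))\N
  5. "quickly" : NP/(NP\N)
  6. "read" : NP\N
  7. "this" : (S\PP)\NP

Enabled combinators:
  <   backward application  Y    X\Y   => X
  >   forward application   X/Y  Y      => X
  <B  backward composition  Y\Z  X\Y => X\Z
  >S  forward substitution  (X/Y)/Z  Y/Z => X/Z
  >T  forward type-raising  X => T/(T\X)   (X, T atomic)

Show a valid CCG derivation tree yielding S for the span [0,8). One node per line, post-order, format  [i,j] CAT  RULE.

[0,8] S   >
  [0,5] S/(S\PP)   <
    [0,4] N   <
      [0,2] NP   <
        [0,1] "a" : NP\S
        [1,2] "under" : NP\(NP\S)
      [2,4] N\NP   <
        [2,3] "every" : S/N
        [3,4] "cat" : (N\NP)\(S/N)
    [4,5] "here" : (S/(S\PP))\N
  [5,8] S\PP   <
    [5,7] NP   >
      [5,6] "quickly" : NP/(NP\N)
      [6,7] "read" : NP\N
    [7,8] "this" : (S\PP)\NP

[0,1] NP\S  lex  "a"
[1,2] NP\(NP\S)  lex  "under"
[0,2] NP  <  k=1
[2,3] S/N  lex  "every"
[3,4] (N\NP)\(S/N)  lex  "cat"
[2,4] N\NP  <  k=3
[0,4] N  <  k=2
[4,5] (S/(S\PP))\N  lex  "here"
[0,5] S/(S\PP)  <  k=4
[5,6] NP/(NP\N)  lex  "quickly"
[6,7] NP\N  lex  "read"
[5,7] NP  >  k=6
[7,8] (S\PP)\NP  lex  "this"
[5,8] S\PP  <  k=7
[0,8] S  >  k=5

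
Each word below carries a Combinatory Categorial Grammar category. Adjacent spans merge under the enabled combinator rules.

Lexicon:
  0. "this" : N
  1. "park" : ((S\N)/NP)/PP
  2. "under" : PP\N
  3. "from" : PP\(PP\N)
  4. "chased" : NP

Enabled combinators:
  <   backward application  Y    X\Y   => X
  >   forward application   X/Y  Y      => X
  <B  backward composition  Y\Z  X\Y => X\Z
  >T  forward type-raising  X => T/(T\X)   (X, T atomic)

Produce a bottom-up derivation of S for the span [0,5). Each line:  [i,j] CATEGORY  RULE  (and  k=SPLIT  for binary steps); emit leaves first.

[0,1] N  lex  "this"
[0,1] S/(S\N)  >T
[1,2] ((S\N)/NP)/PP  lex  "park"
[2,3] PP\N  lex  "under"
[3,4] PP\(PP\N)  lex  "from"
[2,4] PP  <  k=3
[1,4] (S\N)/NP  >  k=2
[4,5] NP  lex  "chased"
[1,5] S\N  >  k=4
[0,5] S  >  k=1

[0,5] S   >
  [0,1] S/(S\N)   >T
    [0,1] "this" : N
  [1,5] S\N   >
    [1,4] (S\N)/NP   >
      [1,2] "park" : ((S\N)/NP)/PP
      [2,4] PP   <
        [2,3] "under" : PP\N
        [3,4] "from" : PP\(PP\N)
    [4,5] "chased" : NP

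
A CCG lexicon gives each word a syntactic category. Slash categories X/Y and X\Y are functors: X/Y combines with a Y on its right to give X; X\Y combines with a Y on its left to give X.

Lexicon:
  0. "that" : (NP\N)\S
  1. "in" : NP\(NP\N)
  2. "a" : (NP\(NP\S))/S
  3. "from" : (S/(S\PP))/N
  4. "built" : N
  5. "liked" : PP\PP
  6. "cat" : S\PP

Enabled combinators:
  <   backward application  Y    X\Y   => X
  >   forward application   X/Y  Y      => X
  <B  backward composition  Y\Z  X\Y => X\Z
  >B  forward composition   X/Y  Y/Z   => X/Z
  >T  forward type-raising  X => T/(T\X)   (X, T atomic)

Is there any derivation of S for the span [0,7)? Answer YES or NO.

(NP\N)\S NP\(NP\N) (NP\(NP\S))/S (S/(S\PP))/N N PP\PP S\PP
CKY chart[0,7] = {N/(N\NP), NP, NP/(NP\NP), PP/(PP\NP), S/(S\NP)}; S ∉ chart

NO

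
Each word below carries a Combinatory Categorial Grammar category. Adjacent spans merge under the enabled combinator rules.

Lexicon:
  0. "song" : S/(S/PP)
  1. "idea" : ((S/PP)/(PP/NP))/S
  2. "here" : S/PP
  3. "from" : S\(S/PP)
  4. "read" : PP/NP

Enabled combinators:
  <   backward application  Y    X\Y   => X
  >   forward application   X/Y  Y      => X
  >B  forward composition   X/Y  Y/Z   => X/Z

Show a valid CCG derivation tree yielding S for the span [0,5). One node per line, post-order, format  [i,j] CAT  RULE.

[0,1] S/(S/PP)  lex  "song"
[1,2] ((S/PP)/(PP/NP))/S  lex  "idea"
[2,3] S/PP  lex  "here"
[3,4] S\(S/PP)  lex  "from"
[2,4] S  <  k=3
[1,4] (S/PP)/(PP/NP)  >  k=2
[4,5] PP/NP  lex  "read"
[1,5] S/PP  >  k=4
[0,5] S  >  k=1

[0,5] S   >
  [0,1] "song" : S/(S/PP)
  [1,5] S/PP   >
    [1,4] (S/PP)/(PP/NP)   >
      [1,2] "idea" : ((S/PP)/(PP/NP))/S
      [2,4] S   <
        [2,3] "here" : S/PP
        [3,4] "from" : S\(S/PP)
    [4,5] "read" : PP/NP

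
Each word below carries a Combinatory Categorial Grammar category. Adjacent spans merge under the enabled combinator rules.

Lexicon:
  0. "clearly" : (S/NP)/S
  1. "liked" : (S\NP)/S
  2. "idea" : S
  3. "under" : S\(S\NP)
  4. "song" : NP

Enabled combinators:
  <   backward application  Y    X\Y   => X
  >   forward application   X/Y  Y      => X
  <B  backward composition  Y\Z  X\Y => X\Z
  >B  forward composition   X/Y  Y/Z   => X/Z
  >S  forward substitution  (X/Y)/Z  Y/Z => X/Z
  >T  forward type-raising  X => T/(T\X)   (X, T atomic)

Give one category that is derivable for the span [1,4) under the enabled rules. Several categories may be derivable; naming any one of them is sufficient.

[0,5] S   >
  [0,4] S/NP   >
    [0,1] "clearly" : (S/NP)/S
    [1,4] S   <
      [1,3] S\NP   >
        [1,2] "liked" : (S\NP)/S
        [2,3] "idea" : S
      [3,4] "under" : S\(S\NP)
  [4,5] "song" : NP

S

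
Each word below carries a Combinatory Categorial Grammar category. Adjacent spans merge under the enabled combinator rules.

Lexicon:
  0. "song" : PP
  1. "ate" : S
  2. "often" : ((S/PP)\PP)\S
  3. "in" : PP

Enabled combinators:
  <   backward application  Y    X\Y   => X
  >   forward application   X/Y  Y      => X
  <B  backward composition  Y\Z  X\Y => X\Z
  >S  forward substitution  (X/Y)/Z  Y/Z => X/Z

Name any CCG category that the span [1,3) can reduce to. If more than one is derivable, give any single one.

[0,4] S   >
  [0,3] S/PP   <
    [0,1] "song" : PP
    [1,3] (S/PP)\PP   <
      [1,2] "ate" : S
      [2,3] "often" : ((S/PP)\PP)\S
  [3,4] "in" : PP

(S/PP)\PP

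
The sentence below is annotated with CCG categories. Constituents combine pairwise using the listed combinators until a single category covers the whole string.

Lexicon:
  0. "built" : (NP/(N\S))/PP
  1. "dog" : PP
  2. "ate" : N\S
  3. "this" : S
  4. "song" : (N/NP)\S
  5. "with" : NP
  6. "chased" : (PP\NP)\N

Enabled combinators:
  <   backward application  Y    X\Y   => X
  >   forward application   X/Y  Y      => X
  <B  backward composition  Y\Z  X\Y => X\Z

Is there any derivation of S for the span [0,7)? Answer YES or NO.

NO

(NP/(N\S))/PP PP N\S S (N/NP)\S NP (PP\NP)\N
CKY chart[0,7] = {PP}; S ∉ chart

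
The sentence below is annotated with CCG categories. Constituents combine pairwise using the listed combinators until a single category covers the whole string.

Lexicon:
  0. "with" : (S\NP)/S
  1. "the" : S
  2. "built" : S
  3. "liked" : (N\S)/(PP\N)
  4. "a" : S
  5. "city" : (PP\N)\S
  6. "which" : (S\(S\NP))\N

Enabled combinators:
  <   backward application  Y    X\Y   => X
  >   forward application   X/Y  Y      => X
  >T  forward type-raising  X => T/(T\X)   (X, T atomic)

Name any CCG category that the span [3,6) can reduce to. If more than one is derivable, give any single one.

[0,7] S   <
  [0,2] S\NP   >
    [0,1] "with" : (S\NP)/S
    [1,2] "the" : S
  [2,7] S\(S\NP)   <
    [2,6] N   >
      [2,3] N/(N\S)   >T
        [2,3] "built" : S
      [3,6] N\S   >
        [3,4] "liked" : (N\S)/(PP\N)
        [4,6] PP\N   <
          [4,5] "a" : S
          [5,6] "city" : (PP\N)\S
    [6,7] "which" : (S\(S\NP))\N

N\S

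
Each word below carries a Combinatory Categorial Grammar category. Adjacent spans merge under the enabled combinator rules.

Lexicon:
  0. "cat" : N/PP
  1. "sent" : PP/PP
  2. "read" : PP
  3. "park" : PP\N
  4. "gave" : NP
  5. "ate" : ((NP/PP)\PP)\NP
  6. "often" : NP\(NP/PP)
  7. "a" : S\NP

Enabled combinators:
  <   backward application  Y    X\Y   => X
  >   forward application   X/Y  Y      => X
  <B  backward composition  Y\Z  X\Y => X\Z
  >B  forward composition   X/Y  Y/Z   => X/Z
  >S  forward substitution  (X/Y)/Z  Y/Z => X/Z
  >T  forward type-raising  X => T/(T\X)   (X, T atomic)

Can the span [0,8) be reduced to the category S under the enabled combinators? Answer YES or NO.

YES

[0,8] S   <
  [0,4] PP   <
    [0,3] N   >
      [0,2] N/PP   >B
        [0,1] "cat" : N/PP
        [1,2] "sent" : PP/PP
      [2,3] "read" : PP
    [3,4] "park" : PP\N
  [4,8] S\PP   <B
    [4,7] NP\PP   <B
      [4,6] (NP/PP)\PP   <
        [4,5] "gave" : NP
        [5,6] "ate" : ((NP/PP)\PP)\NP
      [6,7] "often" : NP\(NP/PP)
    [7,8] "a" : S\NP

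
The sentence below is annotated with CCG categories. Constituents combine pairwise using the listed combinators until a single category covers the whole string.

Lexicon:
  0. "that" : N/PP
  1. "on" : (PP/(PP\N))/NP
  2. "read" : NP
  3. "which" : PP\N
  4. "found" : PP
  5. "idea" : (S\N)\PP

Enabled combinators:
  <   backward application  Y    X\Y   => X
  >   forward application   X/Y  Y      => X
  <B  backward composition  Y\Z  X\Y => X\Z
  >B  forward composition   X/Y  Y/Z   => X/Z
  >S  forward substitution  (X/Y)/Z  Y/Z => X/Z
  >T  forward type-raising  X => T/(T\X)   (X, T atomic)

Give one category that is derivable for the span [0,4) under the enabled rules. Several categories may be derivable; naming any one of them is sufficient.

[0,6] S   <
  [0,4] N   >
    [0,1] "that" : N/PP
    [1,4] PP   >
      [1,3] PP/(PP\N)   >
        [1,2] "on" : (PP/(PP\N))/NP
        [2,3] "read" : NP
      [3,4] "which" : PP\N
  [4,6] S\N   <
    [4,5] "found" : PP
    [5,6] "idea" : (S\N)\PP

N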